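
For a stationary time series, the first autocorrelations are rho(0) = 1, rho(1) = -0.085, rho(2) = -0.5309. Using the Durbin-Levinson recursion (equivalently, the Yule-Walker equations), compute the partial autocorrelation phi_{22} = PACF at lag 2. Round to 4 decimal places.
\phi_{22} = -0.5420

The PACF at lag k is phi_{kk}, the last component of the solution
to the Yule-Walker system G_k phi = r_k where
  (G_k)_{ij} = rho(|i - j|), (r_k)_i = rho(i), i,j = 1..k.
Equivalently, Durbin-Levinson gives phi_{kk} iteratively:
  phi_{11} = rho(1)
  phi_{kk} = [rho(k) - sum_{j=1..k-1} phi_{k-1,j} rho(k-j)]
            / [1 - sum_{j=1..k-1} phi_{k-1,j} rho(j)],
  phi_{k,j} = phi_{k-1,j} - phi_{kk} phi_{k-1,k-j},  j = 1..k-1.
Step k = 1:
  phi_11 = rho(1) = -0.085.
Step k = 2:
  phi_22 = [rho(2) - phi_11 rho(1)] / [1 - phi_11 rho(1)] = [-0.5309 - (-0.085)(-0.085)] / [1 - (-0.085)(-0.085)]
         = -0.538125 / 0.992775 = -0.542.
Therefore phi_{22} = -0.5420.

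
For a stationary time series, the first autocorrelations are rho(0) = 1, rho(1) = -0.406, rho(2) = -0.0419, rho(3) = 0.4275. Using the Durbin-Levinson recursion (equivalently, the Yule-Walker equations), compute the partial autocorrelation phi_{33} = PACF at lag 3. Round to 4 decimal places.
\phi_{33} = 0.3900

The PACF at lag k is phi_{kk}, the last component of the solution
to the Yule-Walker system G_k phi = r_k where
  (G_k)_{ij} = rho(|i - j|), (r_k)_i = rho(i), i,j = 1..k.
Equivalently, Durbin-Levinson gives phi_{kk} iteratively:
  phi_{11} = rho(1)
  phi_{kk} = [rho(k) - sum_{j=1..k-1} phi_{k-1,j} rho(k-j)]
            / [1 - sum_{j=1..k-1} phi_{k-1,j} rho(j)],
  phi_{k,j} = phi_{k-1,j} - phi_{kk} phi_{k-1,k-j},  j = 1..k-1.
Step k = 1:
  phi_11 = rho(1) = -0.406.
Step k = 2:
  phi_22 = [rho(2) - phi_11 rho(1)] / [1 - phi_11 rho(1)] = [-0.0419 - (-0.406)(-0.406)] / [1 - (-0.406)(-0.406)]
         = -0.206736 / 0.835164 = -0.247539.
  Update: phi_21 = phi_11 - phi_22 phi_11 = -0.406 - (-0.247539)(-0.406) = -0.506501.
Step k = 3:
  phi_33 = [rho(3) - phi_21 rho(2) - phi_22 rho(1)] / [1 - phi_21 rho(1) - phi_22 rho(2)]
    numerator   = 0.4275 - (-0.506501)(-0.0419) - (-0.247539)(-0.406) = 0.30577661
    denominator = 1 - (-0.506501)(-0.406) - (-0.247539)(-0.0419) = 0.78398869
  phi_33 = 0.30577661 / 0.78398869 = 0.39.
Therefore phi_{33} = 0.3900.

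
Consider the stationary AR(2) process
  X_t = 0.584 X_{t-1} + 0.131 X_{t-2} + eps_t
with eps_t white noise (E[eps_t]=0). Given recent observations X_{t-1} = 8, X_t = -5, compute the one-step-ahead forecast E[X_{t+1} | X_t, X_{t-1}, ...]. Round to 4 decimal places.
E[X_{t+1} \mid \mathcal F_t] = -1.8720

For an AR(p) model X_t = c + sum_i phi_i X_{t-i} + eps_t, the
one-step-ahead conditional mean is
  E[X_{t+1} | X_t, ...] = c + sum_i phi_i X_{t+1-i}.
Substitute known values:
  E[X_{t+1} | ...] = (0.584) * (-5) + (0.131) * (8)
                   = -1.8720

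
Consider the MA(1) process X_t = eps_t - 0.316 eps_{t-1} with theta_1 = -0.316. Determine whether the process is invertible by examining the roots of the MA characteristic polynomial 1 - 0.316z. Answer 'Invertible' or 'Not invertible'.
\text{Invertible}

The MA(q) characteristic polynomial is P(z) = 1 - 0.316z.
Invertibility requires all roots to lie outside the unit circle, i.e. |z| > 1 for every root.
This is linear in z: 1 + (-0.316) z = 0  =>  z = -1/(-0.316) = 3.164557,  |z| = 3.164557.
Moduli of all roots: 3.1646.
All moduli strictly greater than 1? Yes.
Verdict: Invertible.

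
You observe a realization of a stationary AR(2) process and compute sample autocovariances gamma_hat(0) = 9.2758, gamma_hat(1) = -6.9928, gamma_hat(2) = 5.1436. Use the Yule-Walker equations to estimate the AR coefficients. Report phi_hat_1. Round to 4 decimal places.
\hat\phi_{1} = -0.7780

The Yule-Walker equations for an AR(p) process read, in matrix form,
  Gamma_p phi = r_p,   with   (Gamma_p)_{ij} = gamma(|i - j|),
                       (r_p)_i = gamma(i),   i,j = 1..p.
Substitute the sample gammas (Toeplitz matrix and right-hand side of size 2):
  Gamma_p = [[9.2758, -6.9928], [-6.9928, 9.2758]]
  r_p     = [-6.9928, 5.1436]
Written out:
  9.2758 phi_1 - 6.9928 phi_2 = -6.9928
  -6.9928 phi_1 + 9.2758 phi_2 = 5.1436
Solve by Cramer's rule:
  det = gamma(0)^2 - gamma(1)^2 = (9.2758)^2 - (-6.9928)^2 = 86.04046564 - 48.89925184 = 37.1412138
  phi_hat_1 = [gamma(1) gamma(0) - gamma(1) gamma(2)] / det = [(-6.9928)(9.2758) - (-6.9928)(5.1436)] / 37.1412138 = -28.89564816 / 37.1412138 = -0.778
  phi_hat_2 = [gamma(0) gamma(2) - gamma(1)^2] / det = [(9.2758)(5.1436) - (-6.9928)^2] / 37.1412138 = -1.18824696 / 37.1412138 = -0.032
So phi_hat = [-0.7780, -0.0320].
Therefore phi_hat_1 = -0.7780.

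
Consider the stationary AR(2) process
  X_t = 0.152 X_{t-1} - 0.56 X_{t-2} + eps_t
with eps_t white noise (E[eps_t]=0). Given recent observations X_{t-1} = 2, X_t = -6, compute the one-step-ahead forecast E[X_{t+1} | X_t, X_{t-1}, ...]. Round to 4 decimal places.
E[X_{t+1} \mid \mathcal F_t] = -2.0320

For an AR(p) model X_t = c + sum_i phi_i X_{t-i} + eps_t, the
one-step-ahead conditional mean is
  E[X_{t+1} | X_t, ...] = c + sum_i phi_i X_{t+1-i}.
Substitute known values:
  E[X_{t+1} | ...] = (0.152) * (-6) + (-0.56) * (2)
                   = -2.0320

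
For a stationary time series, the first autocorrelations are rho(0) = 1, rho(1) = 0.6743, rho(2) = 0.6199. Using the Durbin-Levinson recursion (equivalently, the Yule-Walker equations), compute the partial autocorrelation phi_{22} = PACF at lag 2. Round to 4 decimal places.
\phi_{22} = 0.3030

The PACF at lag k is phi_{kk}, the last component of the solution
to the Yule-Walker system G_k phi = r_k where
  (G_k)_{ij} = rho(|i - j|), (r_k)_i = rho(i), i,j = 1..k.
Equivalently, Durbin-Levinson gives phi_{kk} iteratively:
  phi_{11} = rho(1)
  phi_{kk} = [rho(k) - sum_{j=1..k-1} phi_{k-1,j} rho(k-j)]
            / [1 - sum_{j=1..k-1} phi_{k-1,j} rho(j)],
  phi_{k,j} = phi_{k-1,j} - phi_{kk} phi_{k-1,k-j},  j = 1..k-1.
Step k = 1:
  phi_11 = rho(1) = 0.6743.
Step k = 2:
  phi_22 = [rho(2) - phi_11 rho(1)] / [1 - phi_11 rho(1)] = [0.6199 - (0.6743)(0.6743)] / [1 - (0.6743)(0.6743)]
         = 0.16521951 / 0.54531951 = 0.303.
Therefore phi_{22} = 0.3030.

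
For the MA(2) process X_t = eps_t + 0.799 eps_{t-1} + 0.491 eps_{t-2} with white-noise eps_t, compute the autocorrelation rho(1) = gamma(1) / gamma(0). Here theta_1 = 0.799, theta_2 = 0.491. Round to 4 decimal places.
\rho(1) = 0.6338

For an MA(q) process with theta_0 = 1, the autocovariance is
  gamma(k) = sigma^2 * sum_{i=0..q-k} theta_i * theta_{i+k},
and rho(k) = gamma(k) / gamma(0). Sigma^2 cancels.
  numerator   = (1)*(0.799) + (0.799)*(0.491) = 1.191309.
  denominator = (1)^2 + (0.799)^2 + (0.491)^2 = 1.879482.
  rho(1) = 1.191309 / 1.879482 = 0.6338.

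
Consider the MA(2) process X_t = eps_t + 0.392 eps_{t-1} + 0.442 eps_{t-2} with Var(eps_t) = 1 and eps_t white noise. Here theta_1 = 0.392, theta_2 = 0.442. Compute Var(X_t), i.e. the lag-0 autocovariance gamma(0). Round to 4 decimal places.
\gamma(0) = 1.3490

For an MA(q) process X_t = eps_t + sum_i theta_i eps_{t-i} with
Var(eps_t) = sigma^2, the variance is
  gamma(0) = sigma^2 * (1 + sum_i theta_i^2).
  sum_i theta_i^2 = (0.392)^2 + (0.442)^2 = 0.153664 + 0.195364 = 0.349028.
  gamma(0) = 1 * (1 + 0.349028) = 1 * 1.349028 = 1.349028, which rounds to 1.3490.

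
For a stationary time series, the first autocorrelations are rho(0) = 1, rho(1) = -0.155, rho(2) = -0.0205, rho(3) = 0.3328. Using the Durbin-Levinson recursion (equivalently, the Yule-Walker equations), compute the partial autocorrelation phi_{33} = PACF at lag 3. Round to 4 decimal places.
\phi_{33} = 0.3310

The PACF at lag k is phi_{kk}, the last component of the solution
to the Yule-Walker system G_k phi = r_k where
  (G_k)_{ij} = rho(|i - j|), (r_k)_i = rho(i), i,j = 1..k.
Equivalently, Durbin-Levinson gives phi_{kk} iteratively:
  phi_{11} = rho(1)
  phi_{kk} = [rho(k) - sum_{j=1..k-1} phi_{k-1,j} rho(k-j)]
            / [1 - sum_{j=1..k-1} phi_{k-1,j} rho(j)],
  phi_{k,j} = phi_{k-1,j} - phi_{kk} phi_{k-1,k-j},  j = 1..k-1.
Step k = 1:
  phi_11 = rho(1) = -0.155.
Step k = 2:
  phi_22 = [rho(2) - phi_11 rho(1)] / [1 - phi_11 rho(1)] = [-0.0205 - (-0.155)(-0.155)] / [1 - (-0.155)(-0.155)]
         = -0.044525 / 0.975975 = -0.045621.
  Update: phi_21 = phi_11 - phi_22 phi_11 = -0.155 - (-0.045621)(-0.155) = -0.162071.
Step k = 3:
  phi_33 = [rho(3) - phi_21 rho(2) - phi_22 rho(1)] / [1 - phi_21 rho(1) - phi_22 rho(2)]
    numerator   = 0.3328 - (-0.162071)(-0.0205) - (-0.045621)(-0.155) = 0.32240628
    denominator = 1 - (-0.162071)(-0.155) - (-0.045621)(-0.0205) = 0.97394372
  phi_33 = 0.32240628 / 0.97394372 = 0.331.
Therefore phi_{33} = 0.3310.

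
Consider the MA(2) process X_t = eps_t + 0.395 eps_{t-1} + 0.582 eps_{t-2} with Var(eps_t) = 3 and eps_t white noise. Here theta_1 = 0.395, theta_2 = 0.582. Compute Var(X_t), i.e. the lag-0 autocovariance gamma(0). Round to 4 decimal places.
\gamma(0) = 4.4842

For an MA(q) process X_t = eps_t + sum_i theta_i eps_{t-i} with
Var(eps_t) = sigma^2, the variance is
  gamma(0) = sigma^2 * (1 + sum_i theta_i^2).
  sum_i theta_i^2 = (0.395)^2 + (0.582)^2 = 0.156025 + 0.338724 = 0.494749.
  gamma(0) = 3 * (1 + 0.494749) = 3 * 1.494749 = 4.484247, which rounds to 4.4842.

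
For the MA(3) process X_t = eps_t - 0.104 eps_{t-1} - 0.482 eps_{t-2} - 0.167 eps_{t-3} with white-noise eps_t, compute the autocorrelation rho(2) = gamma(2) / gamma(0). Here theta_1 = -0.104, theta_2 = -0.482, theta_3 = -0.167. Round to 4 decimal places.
\rho(2) = -0.3656

For an MA(q) process with theta_0 = 1, the autocovariance is
  gamma(k) = sigma^2 * sum_{i=0..q-k} theta_i * theta_{i+k},
and rho(k) = gamma(k) / gamma(0). Sigma^2 cancels.
  numerator   = (1)*(-0.482) + (-0.104)*(-0.167) = -0.464632.
  denominator = (1)^2 + (-0.104)^2 + (-0.482)^2 + (-0.167)^2 = 1.271029.
  rho(2) = -0.464632 / 1.271029 = -0.3656.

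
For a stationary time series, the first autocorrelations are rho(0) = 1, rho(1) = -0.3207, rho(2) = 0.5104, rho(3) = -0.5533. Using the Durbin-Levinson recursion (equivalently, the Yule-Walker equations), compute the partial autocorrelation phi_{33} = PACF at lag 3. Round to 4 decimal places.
\phi_{33} = -0.4470

The PACF at lag k is phi_{kk}, the last component of the solution
to the Yule-Walker system G_k phi = r_k where
  (G_k)_{ij} = rho(|i - j|), (r_k)_i = rho(i), i,j = 1..k.
Equivalently, Durbin-Levinson gives phi_{kk} iteratively:
  phi_{11} = rho(1)
  phi_{kk} = [rho(k) - sum_{j=1..k-1} phi_{k-1,j} rho(k-j)]
            / [1 - sum_{j=1..k-1} phi_{k-1,j} rho(j)],
  phi_{k,j} = phi_{k-1,j} - phi_{kk} phi_{k-1,k-j},  j = 1..k-1.
Step k = 1:
  phi_11 = rho(1) = -0.3207.
Step k = 2:
  phi_22 = [rho(2) - phi_11 rho(1)] / [1 - phi_11 rho(1)] = [0.5104 - (-0.3207)(-0.3207)] / [1 - (-0.3207)(-0.3207)]
         = 0.40755151 / 0.89715151 = 0.454273.
  Update: phi_21 = phi_11 - phi_22 phi_11 = -0.3207 - (0.454273)(-0.3207) = -0.175015.
Step k = 3:
  phi_33 = [rho(3) - phi_21 rho(2) - phi_22 rho(1)] / [1 - phi_21 rho(1) - phi_22 rho(2)]
    numerator   = -0.5533 - (-0.175015)(0.5104) - (0.454273)(-0.3207) = -0.31828721
    denominator = 1 - (-0.175015)(-0.3207) - (0.454273)(0.5104) = 0.71201195
  phi_33 = -0.31828721 / 0.71201195 = -0.447.
Therefore phi_{33} = -0.4470.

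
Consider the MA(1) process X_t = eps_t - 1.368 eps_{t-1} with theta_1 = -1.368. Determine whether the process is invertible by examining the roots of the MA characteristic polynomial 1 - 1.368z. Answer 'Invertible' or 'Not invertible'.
\text{Not invertible}

The MA(q) characteristic polynomial is P(z) = 1 - 1.368z.
Invertibility requires all roots to lie outside the unit circle, i.e. |z| > 1 for every root.
This is linear in z: 1 + (-1.368) z = 0  =>  z = -1/(-1.368) = 0.730994,  |z| = 0.730994.
Moduli of all roots: 0.7310.
All moduli strictly greater than 1? No.
Verdict: Not invertible.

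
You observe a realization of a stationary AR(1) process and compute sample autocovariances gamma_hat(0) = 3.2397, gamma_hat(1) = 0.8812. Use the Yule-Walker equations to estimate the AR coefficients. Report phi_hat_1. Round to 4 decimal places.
\hat\phi_{1} = 0.2720

The Yule-Walker equations for an AR(p) process read, in matrix form,
  Gamma_p phi = r_p,   with   (Gamma_p)_{ij} = gamma(|i - j|),
                       (r_p)_i = gamma(i),   i,j = 1..p.
Substitute the sample gammas (Toeplitz matrix and right-hand side of size 1):
  Gamma_p = [[3.2397]]
  r_p     = [0.8812]
With p = 1 this is the single equation gamma(0) phi_1 = gamma(1):
  phi_hat_1 = gamma(1) / gamma(0) = 0.8812 / 3.2397 = 0.2720.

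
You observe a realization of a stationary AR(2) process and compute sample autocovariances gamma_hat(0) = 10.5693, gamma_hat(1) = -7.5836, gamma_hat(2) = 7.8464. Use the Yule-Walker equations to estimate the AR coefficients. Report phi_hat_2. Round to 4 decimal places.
\hat\phi_{2} = 0.4690

The Yule-Walker equations for an AR(p) process read, in matrix form,
  Gamma_p phi = r_p,   with   (Gamma_p)_{ij} = gamma(|i - j|),
                       (r_p)_i = gamma(i),   i,j = 1..p.
Substitute the sample gammas (Toeplitz matrix and right-hand side of size 2):
  Gamma_p = [[10.5693, -7.5836], [-7.5836, 10.5693]]
  r_p     = [-7.5836, 7.8464]
Written out:
  10.5693 phi_1 - 7.5836 phi_2 = -7.5836
  -7.5836 phi_1 + 10.5693 phi_2 = 7.8464
Solve by Cramer's rule:
  det = gamma(0)^2 - gamma(1)^2 = (10.5693)^2 - (-7.5836)^2 = 111.71010249 - 57.51098896 = 54.19911353
  phi_hat_1 = [gamma(1) gamma(0) - gamma(1) gamma(2)] / det = [(-7.5836)(10.5693) - (-7.5836)(7.8464)] / 54.19911353 = -20.64938444 / 54.19911353 = -0.381
  phi_hat_2 = [gamma(0) gamma(2) - gamma(1)^2] / det = [(10.5693)(7.8464) - (-7.5836)^2] / 54.19911353 = 25.41996656 / 54.19911353 = 0.469
So phi_hat = [-0.3810, 0.4690].
Therefore phi_hat_2 = 0.4690.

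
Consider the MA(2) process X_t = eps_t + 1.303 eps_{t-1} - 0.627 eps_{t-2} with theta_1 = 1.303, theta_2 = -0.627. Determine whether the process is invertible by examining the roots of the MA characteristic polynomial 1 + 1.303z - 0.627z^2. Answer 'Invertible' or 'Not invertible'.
\text{Not invertible}

The MA(q) characteristic polynomial is P(z) = 1 + 1.303z - 0.627z^2.
Invertibility requires all roots to lie outside the unit circle, i.e. |z| > 1 for every root.
Set 1 + (1.303) z + (-0.627) z^2 = 0, i.e. a z^2 + b z + c = 0 with a = -0.627, b = 1.303, c = 1.
Discriminant D = b^2 - 4ac = (1.303)^2 - 4*(-0.627)*1 = 1.697809 - (-2.508) = 4.205809.
D >= 0, so the roots are real: z = (-b +/- sqrt(D)) / (2a) = (-1.303 +/- 2.050807) / (-1.254).
  z_1 = (-1.303 + 2.050807) / (-1.254) = -0.5963,   |z_1| = 0.5963.
  z_2 = (-1.303 - 2.050807) / (-1.254) = 2.6745,   |z_2| = 2.6745.
Moduli of all roots: 0.5963, 2.6745.
All moduli strictly greater than 1? No.
Verdict: Not invertible.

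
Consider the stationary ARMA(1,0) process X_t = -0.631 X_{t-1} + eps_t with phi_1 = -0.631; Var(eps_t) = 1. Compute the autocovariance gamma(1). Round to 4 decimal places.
\gamma(1) = -1.0485

Multiply the model equation by X_{t-k} and take expectations. With theta_0 = psi_0 = 1 and psi_j the MA(infinity) weights, this gives
  gamma(k) - sum_i phi_i gamma(k-i) = c_k,
  c_k = sigma^2 * sum_{j=k..q} theta_j psi_{j-k}   (c_k = 0 for k > q),
using gamma(-m) = gamma(m).
Pure AR (q = 0): c_0 = sigma^2 = 1, c_k = 0 for k >= 1.
Equations for k = 0 and k = 1 (AR order 1):
  gamma(0) = phi_1 gamma(1) + c_0
  gamma(1) = phi_1 gamma(0) + c_1
Substituting the second into the first: gamma(0) (1 - phi_1^2) = c_0 + phi_1 c_1, so
  gamma(0) = c_0 / (1 - phi_1^2) = 1 / (1 - (-0.631)^2) = 1 / 0.601839 = 1.661574.
  gamma(1) = phi_1 gamma(0) = (-0.631)(1.661574) = -1.048453.
Therefore gamma(1) = -1.0485 (to 4 decimal places).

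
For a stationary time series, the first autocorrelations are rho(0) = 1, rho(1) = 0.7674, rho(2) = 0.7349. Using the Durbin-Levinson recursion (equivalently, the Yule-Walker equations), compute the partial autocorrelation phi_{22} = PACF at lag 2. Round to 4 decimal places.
\phi_{22} = 0.3551

The PACF at lag k is phi_{kk}, the last component of the solution
to the Yule-Walker system G_k phi = r_k where
  (G_k)_{ij} = rho(|i - j|), (r_k)_i = rho(i), i,j = 1..k.
Equivalently, Durbin-Levinson gives phi_{kk} iteratively:
  phi_{11} = rho(1)
  phi_{kk} = [rho(k) - sum_{j=1..k-1} phi_{k-1,j} rho(k-j)]
            / [1 - sum_{j=1..k-1} phi_{k-1,j} rho(j)],
  phi_{k,j} = phi_{k-1,j} - phi_{kk} phi_{k-1,k-j},  j = 1..k-1.
Step k = 1:
  phi_11 = rho(1) = 0.7674.
Step k = 2:
  phi_22 = [rho(2) - phi_11 rho(1)] / [1 - phi_11 rho(1)] = [0.7349 - (0.7674)(0.7674)] / [1 - (0.7674)(0.7674)]
         = 0.14599724 / 0.41109724 = 0.3551.
Therefore phi_{22} = 0.3551.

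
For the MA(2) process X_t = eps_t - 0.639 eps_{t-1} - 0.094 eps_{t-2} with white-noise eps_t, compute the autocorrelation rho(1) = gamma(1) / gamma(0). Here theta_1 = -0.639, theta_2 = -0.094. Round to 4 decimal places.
\rho(1) = -0.4085

For an MA(q) process with theta_0 = 1, the autocovariance is
  gamma(k) = sigma^2 * sum_{i=0..q-k} theta_i * theta_{i+k},
and rho(k) = gamma(k) / gamma(0). Sigma^2 cancels.
  numerator   = (1)*(-0.639) + (-0.639)*(-0.094) = -0.578934.
  denominator = (1)^2 + (-0.639)^2 + (-0.094)^2 = 1.417157.
  rho(1) = -0.578934 / 1.417157 = -0.4085.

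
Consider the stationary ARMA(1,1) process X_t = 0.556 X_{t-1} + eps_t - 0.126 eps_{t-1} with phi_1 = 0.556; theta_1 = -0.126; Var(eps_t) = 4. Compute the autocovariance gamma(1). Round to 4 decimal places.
\gamma(1) = 2.3152

Multiply the model equation by X_{t-k} and take expectations. With theta_0 = psi_0 = 1 and psi_j the MA(infinity) weights, this gives
  gamma(k) - sum_i phi_i gamma(k-i) = c_k,
  c_k = sigma^2 * sum_{j=k..q} theta_j psi_{j-k}   (c_k = 0 for k > q),
using gamma(-m) = gamma(m).
psi-weights needed (psi_j = theta_j + sum_i phi_i psi_{j-i}):
  psi_1 = theta_1 + phi_1 = -0.126 + (0.556) = 0.43
Right-hand sides:
  c_0 = sigma^2 (1 + theta_1 psi_1) = 4 * (1 + (-0.126)(0.43)) = 4 * 0.94582 = 3.78328
  c_1 = sigma^2 theta_1 = 4 * (-0.126) = -0.504
  c_2 = 0
Equations for k = 0 and k = 1 (AR order 1):
  gamma(0) = phi_1 gamma(1) + c_0
  gamma(1) = phi_1 gamma(0) + c_1
Substituting the second into the first: gamma(0) (1 - phi_1^2) = c_0 + phi_1 c_1, so
  gamma(0) = (c_0 + phi_1 c_1) / (1 - phi_1^2) = (3.78328 + (0.556)(-0.504)) / (1 - (0.556)^2) = 3.503056 / 0.690864 = 5.070544.
  gamma(1) = phi_1 gamma(0) + c_1 = (0.556)(5.070544) + (-0.504) = 2.315222.
Therefore gamma(1) = 2.3152 (to 4 decimal places).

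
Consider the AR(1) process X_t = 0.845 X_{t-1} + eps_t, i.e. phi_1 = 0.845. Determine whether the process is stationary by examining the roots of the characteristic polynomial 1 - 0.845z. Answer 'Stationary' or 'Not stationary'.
\text{Stationary}

The AR(p) characteristic polynomial is P(z) = 1 - 0.845z.
Stationarity requires all roots to lie outside the unit circle, i.e. |z| > 1 for every root.
This is linear in z: 1 + (-0.845) z = 0  =>  z = -1/(-0.845) = 1.183432,  |z| = 1.183432.
Moduli of all roots: 1.1834.
All moduli strictly greater than 1? Yes.
Verdict: Stationary.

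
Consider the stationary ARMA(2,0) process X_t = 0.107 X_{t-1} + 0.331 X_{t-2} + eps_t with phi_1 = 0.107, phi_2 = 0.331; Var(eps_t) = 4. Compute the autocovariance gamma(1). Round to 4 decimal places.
\gamma(1) = 0.7373

Multiply the model equation by X_{t-k} and take expectations. With theta_0 = psi_0 = 1 and psi_j the MA(infinity) weights, this gives
  gamma(k) - sum_i phi_i gamma(k-i) = c_k,
  c_k = sigma^2 * sum_{j=k..q} theta_j psi_{j-k}   (c_k = 0 for k > q),
using gamma(-m) = gamma(m).
Pure AR (q = 0): c_0 = sigma^2 = 4, c_k = 0 for k >= 1.
Equations for k = 0, 1, 2 (AR order 2, c_2 = 0):
  (E0) gamma(0) = phi_1 gamma(1) + phi_2 gamma(2) + c_0
  (E1) gamma(1) = phi_1 gamma(0) + phi_2 gamma(1) + c_1
  (E2) gamma(2) = phi_1 gamma(1) + phi_2 gamma(0)
From (E1): gamma(1) = A gamma(0) + B with
  A = phi_1 / (1 - phi_2) = 0.107 / 0.669 = 0.15994,   B = c_1 / (1 - phi_2) = 0 / 0.669 = 0.
Insert (E2) into (E0): gamma(0) (1 - phi_2^2) = phi_1 (1 + phi_2) gamma(1) + c_0.
  phi_1 (1 + phi_2) = (0.107)(1.331) = 0.142417,   1 - phi_2^2 = 0.890439.
Replace gamma(1) by A gamma(0) + B and collect gamma(0):
  gamma(0) [0.890439 - (0.142417)(0.15994)] = c_0 = 4
  gamma(0) * 0.867661 = 4
  gamma(0) = 4 / 0.867661 = 4.610097.
  gamma(1) = A gamma(0) = (0.15994)(4.610097) = 0.73734.
Therefore gamma(1) = 0.7373 (to 4 decimal places).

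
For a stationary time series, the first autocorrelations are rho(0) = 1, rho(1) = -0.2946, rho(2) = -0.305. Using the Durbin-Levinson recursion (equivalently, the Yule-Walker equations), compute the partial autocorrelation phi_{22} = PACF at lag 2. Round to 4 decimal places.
\phi_{22} = -0.4290

The PACF at lag k is phi_{kk}, the last component of the solution
to the Yule-Walker system G_k phi = r_k where
  (G_k)_{ij} = rho(|i - j|), (r_k)_i = rho(i), i,j = 1..k.
Equivalently, Durbin-Levinson gives phi_{kk} iteratively:
  phi_{11} = rho(1)
  phi_{kk} = [rho(k) - sum_{j=1..k-1} phi_{k-1,j} rho(k-j)]
            / [1 - sum_{j=1..k-1} phi_{k-1,j} rho(j)],
  phi_{k,j} = phi_{k-1,j} - phi_{kk} phi_{k-1,k-j},  j = 1..k-1.
Step k = 1:
  phi_11 = rho(1) = -0.2946.
Step k = 2:
  phi_22 = [rho(2) - phi_11 rho(1)] / [1 - phi_11 rho(1)] = [-0.305 - (-0.2946)(-0.2946)] / [1 - (-0.2946)(-0.2946)]
         = -0.39178916 / 0.91321084 = -0.429.
Therefore phi_{22} = -0.4290.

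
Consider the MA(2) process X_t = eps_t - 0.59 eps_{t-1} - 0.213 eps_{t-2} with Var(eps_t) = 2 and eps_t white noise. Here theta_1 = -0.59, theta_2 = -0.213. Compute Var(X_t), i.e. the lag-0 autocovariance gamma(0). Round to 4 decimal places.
\gamma(0) = 2.7869

For an MA(q) process X_t = eps_t + sum_i theta_i eps_{t-i} with
Var(eps_t) = sigma^2, the variance is
  gamma(0) = sigma^2 * (1 + sum_i theta_i^2).
  sum_i theta_i^2 = (-0.59)^2 + (-0.213)^2 = 0.3481 + 0.045369 = 0.393469.
  gamma(0) = 2 * (1 + 0.393469) = 2 * 1.393469 = 2.786938, which rounds to 2.7869.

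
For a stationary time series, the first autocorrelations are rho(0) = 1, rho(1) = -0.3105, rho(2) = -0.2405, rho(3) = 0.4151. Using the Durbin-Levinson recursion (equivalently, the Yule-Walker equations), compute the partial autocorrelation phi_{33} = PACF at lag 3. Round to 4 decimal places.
\phi_{33} = 0.2530

The PACF at lag k is phi_{kk}, the last component of the solution
to the Yule-Walker system G_k phi = r_k where
  (G_k)_{ij} = rho(|i - j|), (r_k)_i = rho(i), i,j = 1..k.
Equivalently, Durbin-Levinson gives phi_{kk} iteratively:
  phi_{11} = rho(1)
  phi_{kk} = [rho(k) - sum_{j=1..k-1} phi_{k-1,j} rho(k-j)]
            / [1 - sum_{j=1..k-1} phi_{k-1,j} rho(j)],
  phi_{k,j} = phi_{k-1,j} - phi_{kk} phi_{k-1,k-j},  j = 1..k-1.
Step k = 1:
  phi_11 = rho(1) = -0.3105.
Step k = 2:
  phi_22 = [rho(2) - phi_11 rho(1)] / [1 - phi_11 rho(1)] = [-0.2405 - (-0.3105)(-0.3105)] / [1 - (-0.3105)(-0.3105)]
         = -0.33691025 / 0.90358975 = -0.372858.
  Update: phi_21 = phi_11 - phi_22 phi_11 = -0.3105 - (-0.372858)(-0.3105) = -0.426272.
Step k = 3:
  phi_33 = [rho(3) - phi_21 rho(2) - phi_22 rho(1)] / [1 - phi_21 rho(1) - phi_22 rho(2)]
    numerator   = 0.4151 - (-0.426272)(-0.2405) - (-0.372858)(-0.3105) = 0.19680925
    denominator = 1 - (-0.426272)(-0.3105) - (-0.372858)(-0.2405) = 0.77797022
  phi_33 = 0.19680925 / 0.77797022 = 0.253.
Therefore phi_{33} = 0.2530.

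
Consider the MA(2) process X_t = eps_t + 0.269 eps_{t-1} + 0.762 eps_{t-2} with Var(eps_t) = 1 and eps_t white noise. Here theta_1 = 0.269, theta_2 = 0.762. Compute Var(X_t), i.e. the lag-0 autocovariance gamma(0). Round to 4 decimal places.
\gamma(0) = 1.6530

For an MA(q) process X_t = eps_t + sum_i theta_i eps_{t-i} with
Var(eps_t) = sigma^2, the variance is
  gamma(0) = sigma^2 * (1 + sum_i theta_i^2).
  sum_i theta_i^2 = (0.269)^2 + (0.762)^2 = 0.072361 + 0.580644 = 0.653005.
  gamma(0) = 1 * (1 + 0.653005) = 1 * 1.653005 = 1.653005, which rounds to 1.6530.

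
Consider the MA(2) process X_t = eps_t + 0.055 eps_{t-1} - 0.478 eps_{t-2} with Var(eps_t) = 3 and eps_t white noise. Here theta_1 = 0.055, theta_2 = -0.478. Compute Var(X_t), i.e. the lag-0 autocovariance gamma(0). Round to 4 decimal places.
\gamma(0) = 3.6945

For an MA(q) process X_t = eps_t + sum_i theta_i eps_{t-i} with
Var(eps_t) = sigma^2, the variance is
  gamma(0) = sigma^2 * (1 + sum_i theta_i^2).
  sum_i theta_i^2 = (0.055)^2 + (-0.478)^2 = 0.003025 + 0.228484 = 0.231509.
  gamma(0) = 3 * (1 + 0.231509) = 3 * 1.231509 = 3.694527, which rounds to 3.6945.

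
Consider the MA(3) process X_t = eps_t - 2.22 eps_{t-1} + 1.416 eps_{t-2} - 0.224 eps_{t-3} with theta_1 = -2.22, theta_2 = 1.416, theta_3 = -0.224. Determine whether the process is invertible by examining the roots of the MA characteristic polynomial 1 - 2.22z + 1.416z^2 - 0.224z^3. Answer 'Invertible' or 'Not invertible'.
\text{Not invertible}

The MA(q) characteristic polynomial is P(z) = 1 - 2.22z + 1.416z^2 - 0.224z^3.
Invertibility requires all roots to lie outside the unit circle, i.e. |z| > 1 for every root.
Degree 3: look for a simple real root z0 first, then factor out (1 - z/z0) and solve the remaining quadratic.
Testing z0 = 1.25: P(1.25) = 1 + (-2.22)(1.25) + (1.416)(1.25)^2 + (-0.224)(1.25)^3
  = 1 + (-2.775) + (2.2125) + (-0.4375) = 0.  So z_0 = 1.25 is a root, |z_0| = 1.25.
Divide out the factor (1 - 0.8 z) = (1 - z/z0) (since 1/z0 = 0.8):
  P(z) = (1 - 0.8 z)(1 + (-1.42) z + (0.28) z^2)
  [check: z-coef -1.42 - (0.8) = -2.22; z^2-coef 0.28 - (0.8)(-1.42) = 1.416; z^3-coef -(0.8)(0.28) = -0.224.]
Remaining roots from the quadratic factor 1 + (-1.42) z + (0.28) z^2:
  Set 1 + (-1.42) z + (0.28) z^2 = 0, i.e. a z^2 + b z + c = 0 with a = 0.28, b = -1.42, c = 1.
  Discriminant D = b^2 - 4ac = (-1.42)^2 - 4*(0.28)*1 = 2.0164 - (1.12) = 0.8964.
  D >= 0, so the roots are real: z = (-b +/- sqrt(D)) / (2a) = (1.42 +/- 0.946784) / (0.56).
    z_1 = (1.42 + 0.946784) / (0.56) = 4.2264,   |z_1| = 4.2264.
    z_2 = (1.42 - 0.946784) / (0.56) = 0.845,   |z_2| = 0.845.
Moduli of all roots: 1.2500, 4.2264, 0.8450.
All moduli strictly greater than 1? No.
Verdict: Not invertible.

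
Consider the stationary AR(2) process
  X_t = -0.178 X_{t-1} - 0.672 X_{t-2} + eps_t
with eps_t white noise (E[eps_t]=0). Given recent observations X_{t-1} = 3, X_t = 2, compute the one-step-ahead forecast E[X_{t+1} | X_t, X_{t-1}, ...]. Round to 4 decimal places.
E[X_{t+1} \mid \mathcal F_t] = -2.3720

For an AR(p) model X_t = c + sum_i phi_i X_{t-i} + eps_t, the
one-step-ahead conditional mean is
  E[X_{t+1} | X_t, ...] = c + sum_i phi_i X_{t+1-i}.
Substitute known values:
  E[X_{t+1} | ...] = (-0.178) * (2) + (-0.672) * (3)
                   = -2.3720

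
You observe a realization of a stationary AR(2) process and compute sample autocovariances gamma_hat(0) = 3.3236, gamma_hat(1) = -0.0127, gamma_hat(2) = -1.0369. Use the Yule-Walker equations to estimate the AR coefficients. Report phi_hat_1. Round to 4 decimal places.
\hat\phi_{1} = -0.0050

The Yule-Walker equations for an AR(p) process read, in matrix form,
  Gamma_p phi = r_p,   with   (Gamma_p)_{ij} = gamma(|i - j|),
                       (r_p)_i = gamma(i),   i,j = 1..p.
Substitute the sample gammas (Toeplitz matrix and right-hand side of size 2):
  Gamma_p = [[3.3236, -0.0127], [-0.0127, 3.3236]]
  r_p     = [-0.0127, -1.0369]
Written out:
  3.3236 phi_1 - 0.0127 phi_2 = -0.0127
  -0.0127 phi_1 + 3.3236 phi_2 = -1.0369
Solve by Cramer's rule:
  det = gamma(0)^2 - gamma(1)^2 = (3.3236)^2 - (-0.0127)^2 = 11.04631696 - 0.00016129 = 11.04615567
  phi_hat_1 = [gamma(1) gamma(0) - gamma(1) gamma(2)] / det = [(-0.0127)(3.3236) - (-0.0127)(-1.0369)] / 11.04615567 = -0.05537835 / 11.04615567 = -0.005
  phi_hat_2 = [gamma(0) gamma(2) - gamma(1)^2] / det = [(3.3236)(-1.0369) - (-0.0127)^2] / 11.04615567 = -3.44640213 / 11.04615567 = -0.312
So phi_hat = [-0.0050, -0.3120].
Therefore phi_hat_1 = -0.0050.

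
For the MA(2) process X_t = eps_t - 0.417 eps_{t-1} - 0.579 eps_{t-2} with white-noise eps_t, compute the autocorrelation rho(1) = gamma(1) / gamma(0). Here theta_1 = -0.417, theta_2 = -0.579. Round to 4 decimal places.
\rho(1) = -0.1163

For an MA(q) process with theta_0 = 1, the autocovariance is
  gamma(k) = sigma^2 * sum_{i=0..q-k} theta_i * theta_{i+k},
and rho(k) = gamma(k) / gamma(0). Sigma^2 cancels.
  numerator   = (1)*(-0.417) + (-0.417)*(-0.579) = -0.175557.
  denominator = (1)^2 + (-0.417)^2 + (-0.579)^2 = 1.50913.
  rho(1) = -0.175557 / 1.50913 = -0.1163.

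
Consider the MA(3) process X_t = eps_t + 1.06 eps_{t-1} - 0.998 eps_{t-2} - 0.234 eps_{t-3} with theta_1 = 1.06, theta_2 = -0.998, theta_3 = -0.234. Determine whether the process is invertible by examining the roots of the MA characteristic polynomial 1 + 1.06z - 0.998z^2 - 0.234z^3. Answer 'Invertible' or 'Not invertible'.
\text{Not invertible}

The MA(q) characteristic polynomial is P(z) = 1 + 1.06z - 0.998z^2 - 0.234z^3.
Invertibility requires all roots to lie outside the unit circle, i.e. |z| > 1 for every root.
Degree 3: look for a simple real root z0 first, then factor out (1 - z/z0) and solve the remaining quadratic.
Testing z0 = -5: P(-5) = 1 + (1.06)(-5) + (-0.998)(-5)^2 + (-0.234)(-5)^3
  = 1 + (-5.3) + (-24.95) + (29.25) = 0.  So z_0 = -5 is a root, |z_0| = 5.
Divide out the factor (1 + 0.2 z) = (1 - z/z0) (since 1/z0 = -0.2):
  P(z) = (1 + 0.2 z)(1 + (0.86) z + (-1.17) z^2)
  [check: z-coef 0.86 - (-0.2) = 1.06; z^2-coef -1.17 - (-0.2)(0.86) = -0.998; z^3-coef -(-0.2)(-1.17) = -0.234.]
Remaining roots from the quadratic factor 1 + (0.86) z + (-1.17) z^2:
  Set 1 + (0.86) z + (-1.17) z^2 = 0, i.e. a z^2 + b z + c = 0 with a = -1.17, b = 0.86, c = 1.
  Discriminant D = b^2 - 4ac = (0.86)^2 - 4*(-1.17)*1 = 0.7396 - (-4.68) = 5.4196.
  D >= 0, so the roots are real: z = (-b +/- sqrt(D)) / (2a) = (-0.86 +/- 2.328003) / (-2.34).
    z_1 = (-0.86 + 2.328003) / (-2.34) = -0.6274,   |z_1| = 0.6274.
    z_2 = (-0.86 - 2.328003) / (-2.34) = 1.3624,   |z_2| = 1.3624.
Moduli of all roots: 5.0000, 0.6274, 1.3624.
All moduli strictly greater than 1? No.
Verdict: Not invertible.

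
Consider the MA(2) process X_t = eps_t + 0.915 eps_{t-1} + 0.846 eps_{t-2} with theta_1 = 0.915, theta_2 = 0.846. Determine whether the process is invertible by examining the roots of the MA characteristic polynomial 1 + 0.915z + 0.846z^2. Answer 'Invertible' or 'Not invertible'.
\text{Invertible}

The MA(q) characteristic polynomial is P(z) = 1 + 0.915z + 0.846z^2.
Invertibility requires all roots to lie outside the unit circle, i.e. |z| > 1 for every root.
Set 1 + (0.915) z + (0.846) z^2 = 0, i.e. a z^2 + b z + c = 0 with a = 0.846, b = 0.915, c = 1.
Discriminant D = b^2 - 4ac = (0.915)^2 - 4*(0.846)*1 = 0.837225 - (3.384) = -2.546775.
D < 0, so the roots are the complex-conjugate pair z = (-b +/- i sqrt(-D)) / (2a) = -0.5408 +/- 0.9432i.
For a conjugate pair |z|^2 = z * conj(z) = (product of roots) = c/a = 1/(0.846) = 1.182033, so |z| = sqrt(1.182033) = 1.0872 for both roots.
Moduli of all roots: 1.0872, 1.0872.
All moduli strictly greater than 1? Yes.
Verdict: Invertible.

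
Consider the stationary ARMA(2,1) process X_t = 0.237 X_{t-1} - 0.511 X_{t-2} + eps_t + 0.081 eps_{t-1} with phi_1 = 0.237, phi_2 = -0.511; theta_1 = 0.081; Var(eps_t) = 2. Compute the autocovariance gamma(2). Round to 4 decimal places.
\gamma(2) = -1.3315

Multiply the model equation by X_{t-k} and take expectations. With theta_0 = psi_0 = 1 and psi_j the MA(infinity) weights, this gives
  gamma(k) - sum_i phi_i gamma(k-i) = c_k,
  c_k = sigma^2 * sum_{j=k..q} theta_j psi_{j-k}   (c_k = 0 for k > q),
using gamma(-m) = gamma(m).
psi-weights needed (psi_j = theta_j + sum_i phi_i psi_{j-i}):
  psi_1 = theta_1 + phi_1 = 0.081 + (0.237) = 0.318
Right-hand sides:
  c_0 = sigma^2 (1 + theta_1 psi_1) = 2 * (1 + (0.081)(0.318)) = 2 * 1.025758 = 2.051516
  c_1 = sigma^2 theta_1 = 2 * (0.081) = 0.162
  c_2 = 0
Equations for k = 0, 1, 2 (AR order 2, c_2 = 0):
  (E0) gamma(0) = phi_1 gamma(1) + phi_2 gamma(2) + c_0
  (E1) gamma(1) = phi_1 gamma(0) + phi_2 gamma(1) + c_1
  (E2) gamma(2) = phi_1 gamma(1) + phi_2 gamma(0)
From (E1): gamma(1) = A gamma(0) + B with
  A = phi_1 / (1 - phi_2) = 0.237 / 1.511 = 0.15685,   B = c_1 / (1 - phi_2) = 0.162 / 1.511 = 0.107214.
Insert (E2) into (E0): gamma(0) (1 - phi_2^2) = phi_1 (1 + phi_2) gamma(1) + c_0.
  phi_1 (1 + phi_2) = (0.237)(0.489) = 0.115893,   1 - phi_2^2 = 0.738879.
Replace gamma(1) by A gamma(0) + B and collect gamma(0):
  gamma(0) [0.738879 - (0.115893)(0.15685)] = (0.115893)(0.107214) + 2.051516
  gamma(0) * 0.720701 = 2.063941
  gamma(0) = 2.063941 / 0.720701 = 2.863796.
  gamma(1) = A gamma(0) + B = (0.15685)(2.863796) + (0.107214) = 0.5564.
  gamma(2) = phi_1 gamma(1) + phi_2 gamma(0) = (0.237)(0.5564) + (-0.511)(2.863796) = -1.331533.
Therefore gamma(2) = -1.3315 (to 4 decimal places).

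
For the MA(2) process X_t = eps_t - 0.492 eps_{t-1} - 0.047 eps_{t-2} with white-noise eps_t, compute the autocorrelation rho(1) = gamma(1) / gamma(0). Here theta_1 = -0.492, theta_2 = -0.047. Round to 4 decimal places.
\rho(1) = -0.3768

For an MA(q) process with theta_0 = 1, the autocovariance is
  gamma(k) = sigma^2 * sum_{i=0..q-k} theta_i * theta_{i+k},
and rho(k) = gamma(k) / gamma(0). Sigma^2 cancels.
  numerator   = (1)*(-0.492) + (-0.492)*(-0.047) = -0.468876.
  denominator = (1)^2 + (-0.492)^2 + (-0.047)^2 = 1.244273.
  rho(1) = -0.468876 / 1.244273 = -0.3768.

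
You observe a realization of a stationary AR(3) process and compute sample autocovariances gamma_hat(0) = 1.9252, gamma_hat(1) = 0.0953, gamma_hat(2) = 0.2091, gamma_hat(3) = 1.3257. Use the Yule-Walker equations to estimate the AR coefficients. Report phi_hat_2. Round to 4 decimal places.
\hat\phi_{2} = 0.0760

The Yule-Walker equations for an AR(p) process read, in matrix form,
  Gamma_p phi = r_p,   with   (Gamma_p)_{ij} = gamma(|i - j|),
                       (r_p)_i = gamma(i),   i,j = 1..p.
Substitute the sample gammas (Toeplitz matrix and right-hand side of size 3):
  Gamma_p = [[1.9252, 0.0953, 0.2091], [0.0953, 1.9252, 0.0953], [0.2091, 0.0953, 1.9252]]
  r_p     = [0.0953, 0.2091, 1.3257]
Written out (R1..R3):
  (R1) 1.9252 phi_1 + 0.0953 phi_2 + 0.2091 phi_3 = 0.0953
  (R2) 0.0953 phi_1 + 1.9252 phi_2 + 0.0953 phi_3 = 0.2091
  (R3) 0.2091 phi_1 + 0.0953 phi_2 + 1.9252 phi_3 = 1.3257
Gaussian elimination:
  R2 <- R2 - (0.0953/1.9252) R1 = R2 - (0.049501) R1:  1.920483 phi_2 + 0.084949 phi_3 = 0.204383
  R3 <- R3 - (0.2091/1.9252) R1 = R3 - (0.108612) R1:  0.084949 phi_2 + 1.902489 phi_3 = 1.315349
  R3 <- R3 - (0.084949/1.920483) R2 = R3 - (0.044233) R2:  1.898732 phi_3 = 1.306309
Back-substitution:
  phi_hat_3 = 1.306309 / 1.898732 = 0.68799
  phi_hat_2 = (0.204383 - (0.084949)(0.68799)) / 1.920483 = 0.07599
  phi_hat_1 = (0.0953 - (0.0953)(0.07599) - (0.2091)(0.68799)) / 1.9252 = -0.028984
So phi_hat = [-0.0290, 0.0760, 0.6880].
Therefore phi_hat_2 = 0.0760.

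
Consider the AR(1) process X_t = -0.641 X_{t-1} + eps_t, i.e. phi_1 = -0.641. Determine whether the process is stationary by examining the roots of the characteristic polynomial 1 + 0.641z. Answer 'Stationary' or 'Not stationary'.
\text{Stationary}

The AR(p) characteristic polynomial is P(z) = 1 + 0.641z.
Stationarity requires all roots to lie outside the unit circle, i.e. |z| > 1 for every root.
This is linear in z: 1 + (0.641) z = 0  =>  z = -1/(0.641) = -1.560062,  |z| = 1.560062.
Moduli of all roots: 1.5601.
All moduli strictly greater than 1? Yes.
Verdict: Stationary.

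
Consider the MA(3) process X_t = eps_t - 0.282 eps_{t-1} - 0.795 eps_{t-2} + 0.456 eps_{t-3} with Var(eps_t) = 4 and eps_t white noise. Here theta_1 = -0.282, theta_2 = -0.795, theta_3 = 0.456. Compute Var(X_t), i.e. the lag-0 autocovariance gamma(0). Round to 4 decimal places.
\gamma(0) = 7.6779

For an MA(q) process X_t = eps_t + sum_i theta_i eps_{t-i} with
Var(eps_t) = sigma^2, the variance is
  gamma(0) = sigma^2 * (1 + sum_i theta_i^2).
  sum_i theta_i^2 = (-0.282)^2 + (-0.795)^2 + (0.456)^2 = 0.079524 + 0.632025 + 0.207936 = 0.919485.
  gamma(0) = 4 * (1 + 0.919485) = 4 * 1.919485 = 7.67794, which rounds to 7.6779.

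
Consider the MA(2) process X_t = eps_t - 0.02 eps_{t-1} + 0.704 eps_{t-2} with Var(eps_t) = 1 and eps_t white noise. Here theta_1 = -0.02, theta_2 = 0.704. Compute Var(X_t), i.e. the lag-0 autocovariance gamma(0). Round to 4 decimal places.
\gamma(0) = 1.4960

For an MA(q) process X_t = eps_t + sum_i theta_i eps_{t-i} with
Var(eps_t) = sigma^2, the variance is
  gamma(0) = sigma^2 * (1 + sum_i theta_i^2).
  sum_i theta_i^2 = (-0.02)^2 + (0.704)^2 = 0.0004 + 0.495616 = 0.496016.
  gamma(0) = 1 * (1 + 0.496016) = 1 * 1.496016 = 1.496016, which rounds to 1.4960.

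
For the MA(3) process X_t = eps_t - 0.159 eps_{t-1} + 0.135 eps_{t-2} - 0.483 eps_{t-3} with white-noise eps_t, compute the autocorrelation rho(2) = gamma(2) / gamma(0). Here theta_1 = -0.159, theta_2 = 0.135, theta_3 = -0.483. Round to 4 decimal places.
\rho(2) = 0.1659

For an MA(q) process with theta_0 = 1, the autocovariance is
  gamma(k) = sigma^2 * sum_{i=0..q-k} theta_i * theta_{i+k},
and rho(k) = gamma(k) / gamma(0). Sigma^2 cancels.
  numerator   = (1)*(0.135) + (-0.159)*(-0.483) = 0.211797.
  denominator = (1)^2 + (-0.159)^2 + (0.135)^2 + (-0.483)^2 = 1.276795.
  rho(2) = 0.211797 / 1.276795 = 0.1659.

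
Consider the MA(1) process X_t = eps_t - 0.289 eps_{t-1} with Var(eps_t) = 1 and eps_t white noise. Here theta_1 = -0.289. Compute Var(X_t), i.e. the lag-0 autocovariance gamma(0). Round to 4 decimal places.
\gamma(0) = 1.0835

For an MA(q) process X_t = eps_t + sum_i theta_i eps_{t-i} with
Var(eps_t) = sigma^2, the variance is
  gamma(0) = sigma^2 * (1 + sum_i theta_i^2).
  sum_i theta_i^2 = (-0.289)^2 = 0.083521.
  gamma(0) = 1 * (1 + 0.083521) = 1 * 1.083521 = 1.083521, which rounds to 1.0835.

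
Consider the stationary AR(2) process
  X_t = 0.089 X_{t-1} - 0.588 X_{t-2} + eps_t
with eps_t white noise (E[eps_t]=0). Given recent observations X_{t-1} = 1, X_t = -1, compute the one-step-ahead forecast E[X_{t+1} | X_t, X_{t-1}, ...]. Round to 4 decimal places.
E[X_{t+1} \mid \mathcal F_t] = -0.6770

For an AR(p) model X_t = c + sum_i phi_i X_{t-i} + eps_t, the
one-step-ahead conditional mean is
  E[X_{t+1} | X_t, ...] = c + sum_i phi_i X_{t+1-i}.
Substitute known values:
  E[X_{t+1} | ...] = (0.089) * (-1) + (-0.588) * (1)
                   = -0.6770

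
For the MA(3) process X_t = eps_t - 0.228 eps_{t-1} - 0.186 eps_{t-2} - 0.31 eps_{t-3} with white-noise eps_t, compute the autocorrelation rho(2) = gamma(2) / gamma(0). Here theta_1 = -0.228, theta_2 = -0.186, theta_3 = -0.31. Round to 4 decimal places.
\rho(2) = -0.0975

For an MA(q) process with theta_0 = 1, the autocovariance is
  gamma(k) = sigma^2 * sum_{i=0..q-k} theta_i * theta_{i+k},
and rho(k) = gamma(k) / gamma(0). Sigma^2 cancels.
  numerator   = (1)*(-0.186) + (-0.228)*(-0.31) = -0.11532.
  denominator = (1)^2 + (-0.228)^2 + (-0.186)^2 + (-0.31)^2 = 1.18268.
  rho(2) = -0.11532 / 1.18268 = -0.0975.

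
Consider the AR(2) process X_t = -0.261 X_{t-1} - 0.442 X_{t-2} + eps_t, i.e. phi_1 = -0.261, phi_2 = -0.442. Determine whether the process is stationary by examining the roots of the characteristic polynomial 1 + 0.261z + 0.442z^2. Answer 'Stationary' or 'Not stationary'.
\text{Stationary}

The AR(p) characteristic polynomial is P(z) = 1 + 0.261z + 0.442z^2.
Stationarity requires all roots to lie outside the unit circle, i.e. |z| > 1 for every root.
Set 1 + (0.261) z + (0.442) z^2 = 0, i.e. a z^2 + b z + c = 0 with a = 0.442, b = 0.261, c = 1.
Discriminant D = b^2 - 4ac = (0.261)^2 - 4*(0.442)*1 = 0.068121 - (1.768) = -1.699879.
D < 0, so the roots are the complex-conjugate pair z = (-b +/- i sqrt(-D)) / (2a) = -0.2952 +/- 1.4749i.
For a conjugate pair |z|^2 = z * conj(z) = (product of roots) = c/a = 1/(0.442) = 2.262443, so |z| = sqrt(2.262443) = 1.5041 for both roots.
Moduli of all roots: 1.5041, 1.5041.
All moduli strictly greater than 1? Yes.
Verdict: Stationary.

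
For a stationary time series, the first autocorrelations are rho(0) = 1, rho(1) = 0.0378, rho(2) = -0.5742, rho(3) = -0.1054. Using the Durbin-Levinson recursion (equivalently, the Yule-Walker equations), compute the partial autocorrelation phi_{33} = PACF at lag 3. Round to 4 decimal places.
\phi_{33} = -0.0741

The PACF at lag k is phi_{kk}, the last component of the solution
to the Yule-Walker system G_k phi = r_k where
  (G_k)_{ij} = rho(|i - j|), (r_k)_i = rho(i), i,j = 1..k.
Equivalently, Durbin-Levinson gives phi_{kk} iteratively:
  phi_{11} = rho(1)
  phi_{kk} = [rho(k) - sum_{j=1..k-1} phi_{k-1,j} rho(k-j)]
            / [1 - sum_{j=1..k-1} phi_{k-1,j} rho(j)],
  phi_{k,j} = phi_{k-1,j} - phi_{kk} phi_{k-1,k-j},  j = 1..k-1.
Step k = 1:
  phi_11 = rho(1) = 0.0378.
Step k = 2:
  phi_22 = [rho(2) - phi_11 rho(1)] / [1 - phi_11 rho(1)] = [-0.5742 - (0.0378)(0.0378)] / [1 - (0.0378)(0.0378)]
         = -0.57562884 / 0.99857116 = -0.576452.
  Update: phi_21 = phi_11 - phi_22 phi_11 = 0.0378 - (-0.576452)(0.0378) = 0.05959.
Step k = 3:
  phi_33 = [rho(3) - phi_21 rho(2) - phi_22 rho(1)] / [1 - phi_21 rho(1) - phi_22 rho(2)]
    numerator   = -0.1054 - (0.05959)(-0.5742) - (-0.576452)(0.0378) = -0.04939357
    denominator = 1 - (0.05959)(0.0378) - (-0.576452)(-0.5742) = 0.66674848
  phi_33 = -0.04939357 / 0.66674848 = -0.0741.
Therefore phi_{33} = -0.0741.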